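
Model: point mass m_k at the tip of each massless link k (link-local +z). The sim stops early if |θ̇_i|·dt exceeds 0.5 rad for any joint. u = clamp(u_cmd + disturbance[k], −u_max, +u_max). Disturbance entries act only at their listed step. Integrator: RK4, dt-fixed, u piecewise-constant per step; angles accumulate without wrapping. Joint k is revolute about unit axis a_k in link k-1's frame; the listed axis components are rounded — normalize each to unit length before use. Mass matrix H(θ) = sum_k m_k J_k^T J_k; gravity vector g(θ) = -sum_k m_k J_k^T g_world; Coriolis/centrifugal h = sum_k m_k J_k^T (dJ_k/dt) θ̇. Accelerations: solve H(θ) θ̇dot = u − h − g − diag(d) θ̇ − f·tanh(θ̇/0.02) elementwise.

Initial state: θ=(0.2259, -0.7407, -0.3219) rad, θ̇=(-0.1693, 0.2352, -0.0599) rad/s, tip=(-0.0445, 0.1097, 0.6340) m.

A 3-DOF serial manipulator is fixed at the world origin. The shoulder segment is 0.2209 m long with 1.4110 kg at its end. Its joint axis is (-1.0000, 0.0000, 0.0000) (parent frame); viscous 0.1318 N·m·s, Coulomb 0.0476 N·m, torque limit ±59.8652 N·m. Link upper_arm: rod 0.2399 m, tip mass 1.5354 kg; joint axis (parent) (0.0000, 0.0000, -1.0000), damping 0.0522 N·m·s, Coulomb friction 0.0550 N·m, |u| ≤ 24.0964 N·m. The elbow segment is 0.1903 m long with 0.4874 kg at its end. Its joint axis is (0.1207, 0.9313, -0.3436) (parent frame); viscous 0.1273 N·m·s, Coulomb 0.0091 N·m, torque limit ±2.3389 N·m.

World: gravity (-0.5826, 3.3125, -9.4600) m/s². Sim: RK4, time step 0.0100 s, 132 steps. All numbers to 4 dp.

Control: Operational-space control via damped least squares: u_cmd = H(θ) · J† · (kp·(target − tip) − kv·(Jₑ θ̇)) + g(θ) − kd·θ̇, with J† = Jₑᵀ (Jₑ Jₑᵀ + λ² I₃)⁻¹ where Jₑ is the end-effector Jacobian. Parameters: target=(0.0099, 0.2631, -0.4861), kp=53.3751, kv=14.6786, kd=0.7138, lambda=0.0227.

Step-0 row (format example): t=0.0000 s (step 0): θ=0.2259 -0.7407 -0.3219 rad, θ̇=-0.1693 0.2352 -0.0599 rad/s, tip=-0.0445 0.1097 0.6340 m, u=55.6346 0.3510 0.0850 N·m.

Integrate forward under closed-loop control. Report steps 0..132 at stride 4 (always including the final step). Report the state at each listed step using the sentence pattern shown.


t=0.0400 s (step 4): θ=0.3142 -0.8249 -0.5112 rad, θ̇=3.1106 41.3988 -9.3595 rad/s, tip=-0.0621 0.1356 0.6180 m, u=47.1312 -24.0964 2.3389 N·m.
t=0.0800 s (step 8): θ=0.5751 -0.8572 -0.9917 rad, θ̇=7.6365 -1.3485 -8.5286 rad/s, tip=-0.0931 0.2118 0.5480 m, u=-1.5548 -0.6458 2.3389 N·m.
t=0.1200 s (step 12): θ=0.8774 -0.9128 -1.1698 rad, θ̇=7.4349 -1.2412 -2.7904 rad/s, tip=-0.0901 0.3309 0.4605 m, u=-16.5380 -0.5669 -2.1842 N·m.
t=0.1600 s (step 16): θ=1.1655 -0.9544 -1.2611 rad, θ̇=6.9381 -0.8804 -1.8405 rad/s, tip=-0.0841 0.4304 0.3523 m, u=-19.7694 -0.5943 -2.3389 N·m.
t=0.2000 s (step 20): θ=1.4309 -0.9852 -1.3201 rad, θ̇=6.3269 -0.6707 -1.1736 rad/s, tip=-0.0786 0.4973 0.2327 m, u=-20.2721 -0.5696 -2.3389 N·m.
t=0.2400 s (step 24): θ=1.6713 -1.0089 -1.3593 rad, θ̇=5.6860 -0.5299 -0.7908 rad/s, tip=-0.0739 0.5325 0.1127 m, u=-19.7479 -0.5452 -2.2006 N·m.
t=0.2800 s (step 28): θ=1.8855 -1.0282 -1.3841 rad, θ̇=5.0233 -0.4436 -0.4676 rad/s, tip=-0.0701 0.5413 0.0011 m, u=-18.5887 -0.5124 -2.0578 N·m.
t=0.3200 s (step 32): θ=2.0732 -1.0447 -1.3981 rad, θ̇=4.3609 -0.3817 -0.2508 rad/s, tip=-0.0669 0.5310 -0.0971 m, u=-16.9613 -0.4769 -1.9023 N·m.
t=0.3600 s (step 36): θ=2.2347 -1.0590 -1.4052 rad, θ̇=3.7216 -0.3364 -0.1164 rad/s, tip=-0.0642 0.5084 -0.1794 m, u=-15.0158 -0.4365 -1.7416 N·m.
t=0.4000 s (step 40): θ=2.3716 -1.0718 -1.4081 rad, θ̇=3.1271 -0.3033 -0.0399 rad/s, tip=-0.0619 0.4795 -0.2461 m, u=-12.9130 -0.3920 -1.5848 N·m.
t=0.4400 s (step 44): θ=2.4858 -1.0834 -1.4089 rad, θ̇=2.5938 -0.2788 -0.0052 rad/s, tip=-0.0599 0.4489 -0.2985 m, u=-10.8083 -0.3462 -1.4357 N·m.
t=0.4800 s (step 48): θ=2.5801 -1.0942 -1.4088 rad, θ̇=2.1299 -0.2616 0.0068 rad/s, tip=-0.0580 0.4193 -0.3391 m, u=-8.8251 -0.3013 -1.3029 N·m.
t=0.5200 s (step 52): θ=2.6572 -1.1045 -1.4084 rad, θ̇=1.7361 -0.2494 0.0110 rad/s, tip=-0.0563 0.3925 -0.3702 m, u=-7.0426 -0.2600 -1.1929 N·m.
t=0.5600 s (step 56): θ=2.7199 -1.1142 -1.4079 rad, θ̇=1.4083 -0.2403 0.0112 rad/s, tip=-0.0546 0.3690 -0.3940 m, u=-5.4974 -0.2239 -1.1035 N·m.
t=0.6000 s (step 60): θ=2.7707 -1.1237 -1.4075 rad, θ̇=1.1393 -0.2329 0.0096 rad/s, tip=-0.0529 0.3490 -0.4121 m, u=-4.1932 -0.1937 -1.0319 N·m.
t=0.6400 s (step 64): θ=2.8117 -1.1329 -1.4072 rad, θ̇=0.9206 -0.2264 0.0075 rad/s, tip=-0.0513 0.3322 -0.4260 m, u=-3.1131 -0.1689 -0.9752 N·m.
t=0.6800 s (step 68): θ=2.8449 -1.1418 -1.4069 rad, θ̇=0.7438 -0.2203 0.0054 rad/s, tip=-0.0497 0.3184 -0.4367 m, u=-2.2303 -0.1491 -0.9305 N·m.
t=0.7200 s (step 72): θ=2.8717 -1.1505 -1.4067 rad, θ̇=0.6014 -0.2144 0.0036 rad/s, tip=-0.0482 0.3069 -0.4450 m, u=-1.5149 -0.1335 -0.8954 N·m.
t=0.7600 s (step 76): θ=2.8934 -1.1590 -1.4066 rad, θ̇=0.4867 -0.2085 0.0022 rad/s, tip=-0.0467 0.2976 -0.4514 m, u=-0.9379 -0.1214 -0.8678 N·m.
t=0.8000 s (step 80): θ=2.9110 -1.1672 -1.4065 rad, θ̇=0.3944 -0.2026 0.0011 rad/s, tip=-0.0453 0.2900 -0.4565 m, u=-0.4738 -0.1120 -0.8460 N·m.
t=0.8400 s (step 84): θ=2.9252 -1.1752 -1.4065 rad, θ̇=0.3199 -0.1967 0.0004 rad/s, tip=-0.0438 0.2838 -0.4605 m, u=-0.1006 -0.1049 -0.8289 N·m.
t=0.8800 s (step 88): θ=2.9368 -1.1829 -1.4065 rad, θ̇=0.2597 -0.1908 -0.0001 rad/s, tip=-0.0424 0.2788 -0.4637 m, u=0.1996 -0.0995 -0.8152 N·m.
t=0.9200 s (step 92): θ=2.9461 -1.1904 -1.4065 rad, θ̇=0.2109 -0.1849 -0.0003 rad/s, tip=-0.0411 0.2748 -0.4662 m, u=0.4412 -0.0954 -0.8044 N·m.
t=0.9600 s (step 96): θ=2.9538 -1.1977 -1.4065 rad, θ̇=0.1712 -0.1792 -0.0004 rad/s, tip=-0.0398 0.2715 -0.4683 m, u=0.6361 -0.0925 -0.7957 N·m.
t=1.0000 s (step 100): θ=2.9599 -1.2048 -1.4066 rad, θ̇=0.1390 -0.1735 -0.0003 rad/s, tip=-0.0385 0.2689 -0.4699 m, u=0.7934 -0.0903 -0.7887 N·m.
t=1.0400 s (step 104): θ=2.9650 -1.2116 -1.4066 rad, θ̇=0.1126 -0.1679 -0.0000 rad/s, tip=-0.0373 0.2668 -0.4712 m, u=0.9206 -0.0888 -0.7831 N·m.
t=1.0800 s (step 108): θ=2.9690 -1.2182 -1.4066 rad, θ̇=0.0911 -0.1624 0.0003 rad/s, tip=-0.0361 0.2651 -0.4722 m, u=1.0235 -0.0877 -0.7785 N·m.
t=1.1200 s (step 112): θ=2.9723 -1.2246 -1.4065 rad, θ̇=0.0735 -0.1571 0.0007 rad/s, tip=-0.0350 0.2637 -0.4730 m, u=1.1067 -0.0871 -0.7749 N·m.
t=1.1600 s (step 116): θ=2.9749 -1.2308 -1.4065 rad, θ̇=0.0592 -0.1519 0.0011 rad/s, tip=-0.0339 0.2627 -0.4737 m, u=1.1740 -0.0867 -0.7718 N·m.
t=1.2000 s (step 120): θ=2.9771 -1.2368 -1.4064 rad, θ̇=0.0474 -0.1469 0.0016 rad/s, tip=-0.0328 0.2619 -0.4742 m, u=1.2282 -0.0866 -0.7694 N·m.
t=1.2400 s (step 124): θ=2.9788 -1.2425 -1.4064 rad, θ̇=0.0378 -0.1420 0.0021 rad/s, tip=-0.0317 0.2613 -0.4747 m, u=1.2715 -0.0866 -0.7674 N·m.
t=1.2800 s (step 128): θ=2.9801 -1.2481 -1.4063 rad, θ̇=0.0300 -0.1373 0.0026 rad/s, tip=-0.0307 0.2608 -0.4750 m, u=1.3056 -0.0868 -0.7657 N·m.
t=1.3200 s (step 132): θ=2.9812 -1.2535 -1.4062 rad, θ̇=0.0237 -0.1327 0.0030 rad/s, tip=-0.0298 0.2604 -0.4753 m.


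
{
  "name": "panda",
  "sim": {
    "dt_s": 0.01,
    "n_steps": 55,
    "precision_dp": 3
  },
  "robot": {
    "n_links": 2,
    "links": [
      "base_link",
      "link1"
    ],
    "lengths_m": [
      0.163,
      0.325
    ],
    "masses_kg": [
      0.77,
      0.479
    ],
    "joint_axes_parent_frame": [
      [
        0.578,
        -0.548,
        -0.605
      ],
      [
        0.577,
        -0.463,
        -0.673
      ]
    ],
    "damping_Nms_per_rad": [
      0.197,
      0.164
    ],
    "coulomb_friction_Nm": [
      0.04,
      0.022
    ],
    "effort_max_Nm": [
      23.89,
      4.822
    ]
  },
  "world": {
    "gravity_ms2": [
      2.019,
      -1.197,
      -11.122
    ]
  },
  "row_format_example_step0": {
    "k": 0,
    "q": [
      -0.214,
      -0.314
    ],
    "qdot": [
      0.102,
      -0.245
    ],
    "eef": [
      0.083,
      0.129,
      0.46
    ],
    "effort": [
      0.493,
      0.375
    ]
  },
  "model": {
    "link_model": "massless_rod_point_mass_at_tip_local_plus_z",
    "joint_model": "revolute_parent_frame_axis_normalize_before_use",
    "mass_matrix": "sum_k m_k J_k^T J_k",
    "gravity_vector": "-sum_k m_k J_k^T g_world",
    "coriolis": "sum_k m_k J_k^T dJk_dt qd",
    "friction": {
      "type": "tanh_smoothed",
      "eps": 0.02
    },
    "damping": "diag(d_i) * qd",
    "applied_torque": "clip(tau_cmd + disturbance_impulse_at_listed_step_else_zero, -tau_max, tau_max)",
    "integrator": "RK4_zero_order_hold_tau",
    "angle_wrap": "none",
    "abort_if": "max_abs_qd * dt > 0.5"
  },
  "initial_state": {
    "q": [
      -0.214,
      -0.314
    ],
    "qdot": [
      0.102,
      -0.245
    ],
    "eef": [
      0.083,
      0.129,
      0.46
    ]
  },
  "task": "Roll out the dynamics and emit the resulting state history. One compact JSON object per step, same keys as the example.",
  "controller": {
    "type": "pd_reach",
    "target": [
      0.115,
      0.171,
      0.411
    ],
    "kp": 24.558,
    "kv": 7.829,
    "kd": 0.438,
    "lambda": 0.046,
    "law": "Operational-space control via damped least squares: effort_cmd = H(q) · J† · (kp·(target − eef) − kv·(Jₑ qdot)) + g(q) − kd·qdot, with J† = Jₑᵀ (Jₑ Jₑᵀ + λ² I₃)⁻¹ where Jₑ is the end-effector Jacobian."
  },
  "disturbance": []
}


{"k":1,"q":[-0.214,-0.315],"qdot":[-0.089,0.041],"eef":[0.083,0.129,0.46],"effort":[0.593,0.254]}
{"k":2,"q":[-0.215,-0.315],"qdot":[-0.049,-0.08],"eef":[0.083,0.13,0.46],"effort":[0.597,0.321]}
{"k":3,"q":[-0.215,-0.316],"qdot":[-0.091,-0.043],"eef":[0.083,0.13,0.46],"effort":[0.632,0.313]}
{"k":4,"q":[-0.216,-0.316],"qdot":[-0.099,-0.063],"eef":[0.084,0.13,0.46],"effort":[0.652,0.331]}
{"k":5,"q":[-0.217,-0.317],"qdot":[-0.113,-0.067],"eef":[0.084,0.131,0.459],"effort":[0.674,0.341]}
{"k":6,"q":[-0.219,-0.318],"qdot":[-0.123,-0.073],"eef":[0.084,0.131,0.459],"effort":[0.692,0.351]}
{"k":7,"q":[-0.22,-0.318],"qdot":[-0.132,-0.078],"eef":[0.084,0.132,0.459],"effort":[0.709,0.36]}
{"k":8,"q":[-0.221,-0.319],"qdot":[-0.139,-0.082],"eef":[0.085,0.133,0.459],"effort":[0.725,0.369]}
{"k":9,"q":[-0.223,-0.32],"qdot":[-0.145,-0.085],"eef":[0.085,0.133,0.459],"effort":[0.739,0.376]}
{"k":10,"q":[-0.224,-0.321],"qdot":[-0.15,-0.088],"eef":[0.085,0.134,0.458],"effort":[0.752,0.383]}
{"k":11,"q":[-0.226,-0.322],"qdot":[-0.154,-0.09],"eef":[0.086,0.135,0.458],"effort":[0.764,0.389]}
{"k":12,"q":[-0.227,-0.323],"qdot":[-0.157,-0.091],"eef":[0.086,0.135,0.458],"effort":[0.775,0.395]}
{"k":13,"q":[-0.229,-0.324],"qdot":[-0.16,-0.092],"eef":[0.086,0.136,0.457],"effort":[0.785,0.401]}
{"k":14,"q":[-0.23,-0.324],"qdot":[-0.161,-0.093],"eef":[0.087,0.137,0.457],"effort":[0.795,0.406]}
{"k":15,"q":[-0.232,-0.325],"qdot":[-0.162,-0.093],"eef":[0.087,0.137,0.457],"effort":[0.804,0.41]}
{"k":16,"q":[-0.234,-0.326],"qdot":[-0.163,-0.094],"eef":[0.087,0.138,0.457],"effort":[0.812,0.414]}
{"k":17,"q":[-0.235,-0.327],"qdot":[-0.163,-0.093],"eef":[0.088,0.139,0.456],"effort":[0.82,0.418]}
{"k":18,"q":[-0.237,-0.328],"qdot":[-0.163,-0.093],"eef":[0.088,0.139,0.456],"effort":[0.827,0.422]}
{"k":19,"q":[-0.239,-0.329],"qdot":[-0.162,-0.093],"eef":[0.088,0.14,0.456],"effort":[0.834,0.425]}
{"k":20,"q":[-0.24,-0.33],"qdot":[-0.162,-0.092],"eef":[0.089,0.141,0.455],"effort":[0.84,0.428]}
{"k":21,"q":[-0.242,-0.331],"qdot":[-0.16,-0.091],"eef":[0.089,0.142,0.455],"effort":[0.846,0.431]}
{"k":22,"q":[-0.243,-0.332],"qdot":[-0.159,-0.09],"eef":[0.089,0.142,0.455],"effort":[0.852,0.434]}
{"k":23,"q":[-0.245,-0.333],"qdot":[-0.158,-0.089],"eef":[0.09,0.143,0.454],"effort":[0.858,0.437]}
{"k":24,"q":[-0.247,-0.334],"qdot":[-0.156,-0.088],"eef":[0.09,0.144,0.454],"effort":[0.863,0.439]}
{"k":25,"q":[-0.248,-0.335],"qdot":[-0.154,-0.087],"eef":[0.09,0.144,0.454],"effort":[0.868,0.442]}
{"k":26,"q":[-0.25,-0.335],"qdot":[-0.153,-0.086],"eef":[0.09,0.145,0.454],"effort":[0.872,0.444]}
{"k":27,"q":[-0.251,-0.336],"qdot":[-0.151,-0.085],"eef":[0.091,0.146,0.453],"effort":[0.877,0.446]}
{"k":28,"q":[-0.253,-0.337],"qdot":[-0.149,-0.083],"eef":[0.091,0.146,0.453],"effort":[0.881,0.448]}
{"k":29,"q":[-0.254,-0.338],"qdot":[-0.146,-0.082],"eef":[0.091,0.147,0.453],"effort":[0.885,0.45]}
{"k":30,"q":[-0.256,-0.339],"qdot":[-0.144,-0.081],"eef":[0.092,0.148,0.452],"effort":[0.889,0.452]}
{"k":31,"q":[-0.257,-0.34],"qdot":[-0.142,-0.079],"eef":[0.092,0.148,0.452],"effort":[0.893,0.453]}
{"k":32,"q":[-0.258,-0.34],"qdot":[-0.14,-0.078],"eef":[0.092,0.149,0.452],"effort":[0.897,0.455]}
{"k":33,"q":[-0.26,-0.341],"qdot":[-0.138,-0.076],"eef":[0.092,0.149,0.452],"effort":[0.901,0.457]}
{"k":34,"q":[-0.261,-0.342],"qdot":[-0.136,-0.075],"eef":[0.093,0.15,0.451],"effort":[0.904,0.458]}
{"k":35,"q":[-0.262,-0.343],"qdot":[-0.133,-0.074],"eef":[0.093,0.151,0.451],"effort":[0.908,0.46]}
{"k":36,"q":[-0.264,-0.343],"qdot":[-0.131,-0.072],"eef":[0.093,0.151,0.451],"effort":[0.911,0.461]}
{"k":37,"q":[-0.265,-0.344],"qdot":[-0.129,-0.071],"eef":[0.093,0.152,0.451],"effort":[0.914,0.463]}
{"k":38,"q":[-0.266,-0.345],"qdot":[-0.127,-0.07],"eef":[0.094,0.152,0.45],"effort":[0.917,0.464]}
{"k":39,"q":[-0.268,-0.345],"qdot":[-0.125,-0.068],"eef":[0.094,0.153,0.45],"effort":[0.92,0.465]}
{"k":40,"q":[-0.269,-0.346],"qdot":[-0.122,-0.067],"eef":[0.094,0.153,0.45],"effort":[0.923,0.467]}
{"k":41,"q":[-0.27,-0.347],"qdot":[-0.12,-0.065],"eef":[0.094,0.154,0.45],"effort":[0.926,0.468]}
{"k":42,"q":[-0.271,-0.347],"qdot":[-0.118,-0.064],"eef":[0.094,0.154,0.449],"effort":[0.929,0.469]}
{"k":43,"q":[-0.272,-0.348],"qdot":[-0.116,-0.063],"eef":[0.095,0.155,0.449],"effort":[0.931,0.47]}
{"k":44,"q":[-0.274,-0.349],"qdot":[-0.114,-0.062],"eef":[0.095,0.155,0.449],"effort":[0.934,0.471]}
{"k":45,"q":[-0.275,-0.349],"qdot":[-0.112,-0.06],"eef":[0.095,0.156,0.449],"effort":[0.936,0.472]}
{"k":46,"q":[-0.276,-0.35],"qdot":[-0.11,-0.059],"eef":[0.095,0.156,0.448],"effort":[0.939,0.474]}
{"k":47,"q":[-0.277,-0.35],"qdot":[-0.108,-0.058],"eef":[0.095,0.157,0.448],"effort":[0.941,0.475]}
{"k":48,"q":[-0.278,-0.351],"qdot":[-0.106,-0.057],"eef":[0.096,0.157,0.448],"effort":[0.944,0.476]}
{"k":49,"q":[-0.279,-0.352],"qdot":[-0.104,-0.056],"eef":[0.096,0.158,0.448],"effort":[0.946,0.477]}
{"k":50,"q":[-0.28,-0.352],"qdot":[-0.102,-0.054],"eef":[0.096,0.158,0.448],"effort":[0.948,0.478]}
{"k":51,"q":[-0.281,-0.353],"qdot":[-0.1,-0.053],"eef":[0.096,0.159,0.447],"effort":[0.951,0.479]}
{"k":52,"q":[-0.282,-0.353],"qdot":[-0.098,-0.052],"eef":[0.096,0.159,0.447],"effort":[0.953,0.479]}
{"k":53,"q":[-0.283,-0.354],"qdot":[-0.096,-0.051],"eef":[0.097,0.159,0.447],"effort":[0.955,0.48]}
{"k":54,"q":[-0.284,-0.354],"qdot":[-0.094,-0.05],"eef":[0.097,0.16,0.447],"effort":[0.957,0.481]}
{"k":55,"q":[-0.285,-0.355],"qdot":[-0.093,-0.049],"eef":[0.097,0.16,0.447]}


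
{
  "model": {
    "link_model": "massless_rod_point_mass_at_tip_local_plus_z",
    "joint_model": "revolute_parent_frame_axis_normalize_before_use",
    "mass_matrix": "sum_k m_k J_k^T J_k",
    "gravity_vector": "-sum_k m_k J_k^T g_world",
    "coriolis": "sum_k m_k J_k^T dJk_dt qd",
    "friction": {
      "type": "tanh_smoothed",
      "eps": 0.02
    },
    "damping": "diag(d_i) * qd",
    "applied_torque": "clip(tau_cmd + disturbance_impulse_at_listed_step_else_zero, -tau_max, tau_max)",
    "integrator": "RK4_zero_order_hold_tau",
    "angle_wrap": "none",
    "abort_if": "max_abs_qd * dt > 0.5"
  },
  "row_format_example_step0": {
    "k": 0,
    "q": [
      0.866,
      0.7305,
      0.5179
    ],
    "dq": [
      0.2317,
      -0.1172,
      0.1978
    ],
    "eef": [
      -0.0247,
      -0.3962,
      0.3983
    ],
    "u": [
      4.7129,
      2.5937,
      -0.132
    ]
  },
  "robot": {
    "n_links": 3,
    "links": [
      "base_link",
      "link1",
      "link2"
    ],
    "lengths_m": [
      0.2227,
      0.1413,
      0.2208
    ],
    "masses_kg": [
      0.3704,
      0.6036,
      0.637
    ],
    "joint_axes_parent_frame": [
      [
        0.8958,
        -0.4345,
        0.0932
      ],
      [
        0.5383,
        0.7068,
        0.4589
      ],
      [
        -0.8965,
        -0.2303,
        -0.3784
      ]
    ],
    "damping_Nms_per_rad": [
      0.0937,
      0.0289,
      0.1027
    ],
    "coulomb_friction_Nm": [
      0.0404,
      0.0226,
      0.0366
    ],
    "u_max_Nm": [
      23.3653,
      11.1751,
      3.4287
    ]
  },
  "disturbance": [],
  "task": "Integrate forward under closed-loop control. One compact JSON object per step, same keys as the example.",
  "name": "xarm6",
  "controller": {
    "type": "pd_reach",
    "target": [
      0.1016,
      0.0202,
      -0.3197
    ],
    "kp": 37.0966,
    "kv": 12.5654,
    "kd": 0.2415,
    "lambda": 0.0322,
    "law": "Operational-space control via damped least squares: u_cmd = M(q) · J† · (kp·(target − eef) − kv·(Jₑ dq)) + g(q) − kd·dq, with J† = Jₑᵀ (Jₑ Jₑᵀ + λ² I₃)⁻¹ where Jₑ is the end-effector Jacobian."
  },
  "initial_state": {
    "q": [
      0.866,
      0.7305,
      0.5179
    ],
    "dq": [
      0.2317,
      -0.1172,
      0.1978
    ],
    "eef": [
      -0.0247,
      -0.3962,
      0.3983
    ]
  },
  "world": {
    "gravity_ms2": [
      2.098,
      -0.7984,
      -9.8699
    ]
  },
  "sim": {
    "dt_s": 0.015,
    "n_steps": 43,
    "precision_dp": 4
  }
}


{"k":1,"q":[0.8799,0.7538,0.5563],"dq":[1.5778,3.1251,4.6862],"eef":[-0.0252,-0.3964,0.3954],"u":[2.8089,1.2389,-0.9128]}
{"k":2,"q":[0.907,0.8061,0.6262],"dq":[2.0425,3.8547,4.6249],"eef":[-0.0242,-0.3973,0.3888],"u":[0.7028,0.6557,-0.4131]}
{"k":3,"q":[0.9399,0.867,0.6926],"dq":[2.3551,4.2735,4.2437],"eef":[-0.0218,-0.4001,0.3792],"u":[-1.0223,0.3139,0.0374]}
{"k":4,"q":[0.9769,0.9332,0.7532],"dq":[2.5857,4.5596,3.8361],"eef":[-0.0183,-0.4044,0.3674],"u":[-2.3706,0.1337,0.3753]}
{"k":5,"q":[1.0169,1.0031,0.8078],"dq":[2.759,4.7593,3.4443],"eef":[-0.0141,-0.4094,0.3539],"u":[-3.3975,0.0685,0.6143]}
{"k":6,"q":[1.0593,1.0756,0.8567],"dq":[2.8909,4.8984,3.0785],"eef":[-0.0094,-0.4148,0.3392],"u":[-4.1611,0.0826,0.7732]}
{"k":7,"q":[1.1034,1.1499,0.9004],"dq":[2.9927,4.994,2.7403],"eef":[-0.0041,-0.4202,0.3237],"u":[-4.7122,0.1497,0.8688]}
{"k":8,"q":[1.1489,1.2254,0.9392],"dq":[3.0731,5.0574,2.4274],"eef":[0.0016,-0.4253,0.3076],"u":[-5.093,0.2503,0.9152]}
{"k":9,"q":[1.1955,1.3016,0.9735],"dq":[3.1388,5.0962,2.1366],"eef":[0.0075,-0.4299,0.2913],"u":[-5.3374,0.3706,0.9236]}
{"k":10,"q":[1.243,1.3783,1.0035],"dq":[3.1952,5.115,1.8645],"eef":[0.0138,-0.4339,0.2748],"u":[-5.4723,0.501,0.9029]}
{"k":11,"q":[1.2913,1.4552,1.0296],"dq":[3.2464,5.1167,1.6081],"eef":[0.0202,-0.4371,0.2583],"u":[-5.5191,0.6348,0.8597]}
{"k":12,"q":[1.3404,1.532,1.052],"dq":[3.2962,5.1029,1.3649],"eef":[0.0268,-0.4395,0.242],"u":[-5.4947,0.7676,0.7991]}
{"k":13,"q":[1.3903,1.6085,1.0708],"dq":[3.3473,5.0743,1.1331],"eef":[0.0334,-0.4411,0.2261],"u":[-5.4129,0.8962,0.725]}
{"k":14,"q":[1.441,1.6844,1.0861],"dq":[3.4023,5.0315,0.9112],"eef":[0.0401,-0.4419,0.2105],"u":[-5.2848,1.0186,0.6403]}
{"k":15,"q":[1.4925,1.7596,1.0982],"dq":[3.4633,4.9745,0.6981],"eef":[0.0467,-0.4419,0.1953],"u":[-5.1198,1.1332,0.5473]}
{"k":16,"q":[1.545,1.8339,1.1072],"dq":[3.5321,4.9037,0.493],"eef":[0.0532,-0.4411,0.1806],"u":[-4.9256,1.239,0.4477]}
{"k":17,"q":[1.5987,1.907,1.1131],"dq":[3.61,4.8192,0.295],"eef":[0.0595,-0.4397,0.1665],"u":[-4.709,1.3351,0.343]}
{"k":18,"q":[1.6535,1.9787,1.1161],"dq":[3.6984,4.7212,0.1035],"eef":[0.0654,-0.4376,0.1528],"u":[-4.4756,1.4209,0.2343]}
{"k":19,"q":[1.7098,2.0489,1.1163],"dq":[3.8015,4.6258,-0.0612],"eef":[0.071,-0.4349,0.1396],"u":[-4.2312,1.4922,0.1136]}
{"k":20,"q":[1.7678,2.1178,1.1144],"dq":[3.9188,4.537,-0.1916],"eef":[0.0761,-0.4318,0.1269],"u":[-3.9811,1.5478,-0.0225]}
{"k":21,"q":[1.8276,2.1851,1.1103],"dq":[4.0401,4.4086,-0.3475],"eef":[0.0806,-0.4282,0.1146],"u":[-3.7264,1.5977,-0.1472]}
{"k":22,"q":[1.8893,2.2502,1.1038],"dq":[4.171,4.261,-0.5089],"eef":[0.0846,-0.4244,0.1026],"u":[-3.4719,1.6353,-0.2672]}
{"k":23,"q":[1.953,2.313,1.0948],"dq":[4.3128,4.0998,-0.6708],"eef":[0.0879,-0.4204,0.0909],"u":[-3.2221,1.6589,-0.3839]}
{"k":24,"q":[2.0189,2.3733,1.0834],"dq":[4.4651,3.926,-0.8317],"eef":[0.0906,-0.4162,0.0793],"u":[-2.9816,1.6679,-0.4973]}
{"k":25,"q":[2.0872,2.4309,1.0696],"dq":[4.6259,3.7393,-0.9905],"eef":[0.0927,-0.4118,0.0677],"u":[-2.7557,1.6624,-0.607]}
{"k":26,"q":[2.1579,2.4856,1.0534],"dq":[4.7919,3.539,-1.1457],"eef":[0.0943,-0.4075,0.056],"u":[-2.5509,1.6431,-0.7127]}
{"k":27,"q":[2.2312,2.5371,1.0349],"dq":[4.9582,3.3247,-1.2938],"eef":[0.0953,-0.4031,0.0441],"u":[-2.3743,1.6113,-0.814]}
{"k":28,"q":[2.3068,2.5852,1.0143],"dq":[5.1183,3.0969,-1.4297],"eef":[0.0958,-0.3986,0.0319],"u":[-2.2333,1.569,-0.9111]}
{"k":29,"q":[2.3848,2.6299,0.9918],"dq":[5.2639,2.8577,-1.5459],"eef":[0.0959,-0.3941,0.0192],"u":[-2.1341,1.519,-1.0044]}
{"k":30,"q":[2.4647,2.6709,0.9677],"dq":[5.3862,2.6115,-1.634],"eef":[0.0956,-0.3895,0.0061],"u":[-2.0793,1.4643,-1.0941]}
{"k":31,"q":[2.5463,2.7081,0.9426],"dq":[5.4769,2.3648,-1.6859],"eef":[0.0952,-0.3847,-0.0076],"u":[-2.0666,1.4078,-1.1805]}
{"k":32,"q":[2.6289,2.7417,0.9171],"dq":[5.5296,2.1254,-1.6961],"eef":[0.0947,-0.3797,-0.0218],"u":[-2.0882,1.3515,-1.2628]}
{"k":33,"q":[2.712,2.7718,0.8917],"dq":[5.541,1.9013,-1.6636],"eef":[0.0943,-0.3744,-0.0365],"u":[-2.1315,1.2964,-1.3399]}
{"k":34,"q":[2.7949,2.7987,0.8671],"dq":[5.5115,1.6987,-1.5922],"eef":[0.094,-0.3686,-0.0517],"u":[-2.1825,1.2425,-1.4095]}
{"k":35,"q":[2.8772,2.8227,0.8438],"dq":[5.4443,1.5216,-1.4898],"eef":[0.0939,-0.3624,-0.0671],"u":[-2.2284,1.189,-1.4695]}
{"k":36,"q":[2.9581,2.8443,0.8223],"dq":[5.3444,1.3713,-1.3661],"eef":[0.0942,-0.3557,-0.0826],"u":[-2.2592,1.1351,-1.5177]}
{"k":37,"q":[3.0374,2.8639,0.8027],"dq":[5.2178,1.2468,-1.2309],"eef":[0.0949,-0.3484,-0.0981],"u":[-2.269,1.0801,-1.5529]}
{"k":38,"q":[3.1146,2.8817,0.7852],"dq":[5.0704,1.1459,-1.0926],"eef":[0.0959,-0.3406,-0.1133],"u":[-2.2551,1.0234,-1.5746]}
{"k":39,"q":[3.1894,2.8982,0.7698],"dq":[4.9072,1.0655,-0.9574],"eef":[0.0973,-0.3322,-0.1282],"u":[-2.2174,0.9648,-1.583]}
{"k":40,"q":[3.2618,2.9137,0.7563],"dq":[4.7328,1.0025,-0.8294],"eef":[0.0991,-0.3233,-0.1426],"u":[-2.1574,0.9044,-1.5791]}
{"k":41,"q":[3.3314,2.9283,0.7447],"dq":[4.5506,0.9538,-0.7113],"eef":[0.1011,-0.314,-0.1563],"u":[-2.0778,0.8425,-1.5642]}
{"k":42,"q":[3.3983,2.9423,0.7348],"dq":[4.3639,0.9168,-0.6042],"eef":[0.1033,-0.3044,-0.1693],"u":[-1.9813,0.7794,-1.5395]}
{"k":43,"q":[3.4624,2.9558,0.7264],"dq":[4.1749,0.8889,-0.5084],"eef":[0.1058,-0.2944,-0.1815]}


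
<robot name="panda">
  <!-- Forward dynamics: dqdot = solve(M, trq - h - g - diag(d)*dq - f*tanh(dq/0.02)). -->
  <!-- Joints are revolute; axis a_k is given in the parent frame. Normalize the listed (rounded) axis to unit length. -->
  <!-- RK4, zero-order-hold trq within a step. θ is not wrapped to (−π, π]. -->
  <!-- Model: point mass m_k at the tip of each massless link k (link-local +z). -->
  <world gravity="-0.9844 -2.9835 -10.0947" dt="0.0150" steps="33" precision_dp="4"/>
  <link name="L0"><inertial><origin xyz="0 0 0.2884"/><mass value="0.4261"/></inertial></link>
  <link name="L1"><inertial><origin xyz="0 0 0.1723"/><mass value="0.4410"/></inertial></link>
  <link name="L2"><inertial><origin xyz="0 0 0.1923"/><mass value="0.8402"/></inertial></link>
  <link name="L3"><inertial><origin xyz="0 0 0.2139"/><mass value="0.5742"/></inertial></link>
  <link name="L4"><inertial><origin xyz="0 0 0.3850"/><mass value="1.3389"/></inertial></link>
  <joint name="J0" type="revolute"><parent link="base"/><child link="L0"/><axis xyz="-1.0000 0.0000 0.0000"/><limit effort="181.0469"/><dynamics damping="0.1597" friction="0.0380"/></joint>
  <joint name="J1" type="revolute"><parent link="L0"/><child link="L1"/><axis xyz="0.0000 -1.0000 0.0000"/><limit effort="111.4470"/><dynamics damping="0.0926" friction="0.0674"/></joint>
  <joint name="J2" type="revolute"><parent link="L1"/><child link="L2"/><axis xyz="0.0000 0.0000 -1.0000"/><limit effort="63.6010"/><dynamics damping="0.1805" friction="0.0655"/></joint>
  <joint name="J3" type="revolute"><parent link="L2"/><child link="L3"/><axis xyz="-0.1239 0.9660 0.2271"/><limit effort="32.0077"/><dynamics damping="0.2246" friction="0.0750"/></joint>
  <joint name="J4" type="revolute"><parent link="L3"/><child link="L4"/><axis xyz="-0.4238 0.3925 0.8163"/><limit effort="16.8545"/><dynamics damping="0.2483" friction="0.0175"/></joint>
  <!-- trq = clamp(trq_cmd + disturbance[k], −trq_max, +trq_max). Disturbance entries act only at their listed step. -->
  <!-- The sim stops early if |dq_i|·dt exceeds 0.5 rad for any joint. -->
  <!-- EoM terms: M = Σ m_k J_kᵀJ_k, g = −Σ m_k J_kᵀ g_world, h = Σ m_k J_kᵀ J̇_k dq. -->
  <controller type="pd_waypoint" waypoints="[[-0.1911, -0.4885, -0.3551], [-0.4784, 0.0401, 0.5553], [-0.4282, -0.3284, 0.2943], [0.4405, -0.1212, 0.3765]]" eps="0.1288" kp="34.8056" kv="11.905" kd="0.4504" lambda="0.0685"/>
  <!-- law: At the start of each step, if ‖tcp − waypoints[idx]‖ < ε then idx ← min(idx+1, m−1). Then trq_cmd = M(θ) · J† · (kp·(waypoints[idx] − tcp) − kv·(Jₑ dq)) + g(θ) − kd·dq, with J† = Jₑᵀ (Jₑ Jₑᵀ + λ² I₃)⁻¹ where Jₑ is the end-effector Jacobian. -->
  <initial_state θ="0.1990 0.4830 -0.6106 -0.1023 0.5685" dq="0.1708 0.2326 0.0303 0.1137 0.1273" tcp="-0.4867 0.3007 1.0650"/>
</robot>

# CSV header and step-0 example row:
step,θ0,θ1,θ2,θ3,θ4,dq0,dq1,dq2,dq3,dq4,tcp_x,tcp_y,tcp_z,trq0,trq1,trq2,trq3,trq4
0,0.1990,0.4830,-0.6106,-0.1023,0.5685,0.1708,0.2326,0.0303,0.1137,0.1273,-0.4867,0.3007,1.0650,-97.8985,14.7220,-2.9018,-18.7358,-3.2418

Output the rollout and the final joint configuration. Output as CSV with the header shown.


step,θ0,θ1,θ2,θ3,θ4,dq0,dq1,dq2,dq3,dq4,tcp_x,tcp_y,tcp_z,trq0,trq1,trq2,trq3,trq4
1,0.1904,0.4905,-0.6169,-0.0897,0.6025,-1.2984,0.7284,1.0851,1.1429,4.4872,-0.4897,0.3017,1.0608,-91.0825,11.3683,-2.8308,-15.8250,-4.2331
2,0.1594,0.5106,-0.6882,-0.0315,0.6593,-2.8209,1.2172,1.8261,2.8583,4.6139,-0.4946,0.2967,1.0536,-73.6697,16.5205,-2.7135,-11.6021,-0.2040
3,0.1047,0.5369,-0.7484,0.0567,0.7065,-4.3679,1.7639,-0.6328,5.7619,3.9780,-0.4963,0.2790,1.0488,-55.6832,18.8555,-1.7767,-7.6998,2.7196
4,0.0308,0.5686,-0.7441,0.1540,0.7834,-5.5188,2.4884,-0.3233,7.7174,5.3430,-0.4932,0.2518,1.0426,-36.8256,14.9147,-2.0460,-4.5837,2.4173
5,-0.0583,0.6092,-0.7612,0.2837,0.8550,-6.3085,2.8821,-1.0757,9.1568,4.7309,-0.4893,0.2207,1.0291,-16.1891,10.8148,-2.1001,-0.9831,2.7541
6,-0.1559,0.6528,-0.7789,0.4233,0.9239,-6.6823,2.9311,-0.9988,9.2944,4.7580,-0.4840,0.1858,1.0092,0.8836,7.2656,-2.5831,2.2314,2.3155
7,-0.2580,0.6948,-0.8073,0.5645,0.9780,-6.8811,2.6780,-1.9060,9.1625,3.4863,-0.4782,0.1484,0.9838,12.3385,4.8450,-2.5119,4.5336,2.2118
8,-0.3613,0.7325,-0.8368,0.6971,1.0292,-6.8804,2.3554,-1.7893,8.4536,3.7132,-0.4720,0.1094,0.9542,19.9357,3.2154,-2.6458,6.0619,1.2490
9,-0.4650,0.7639,-0.8752,0.8217,1.0664,-6.8960,1.8730,-2.6790,7.9571,2.2632,-0.4660,0.0703,0.9217,24.0703,2.5694,-2.1633,6.8392,1.0975
10,-0.5675,0.7892,-0.9130,0.9354,1.1044,-6.7769,1.4940,-2.3389,7.2410,2.8913,-0.4602,0.0317,0.8868,27.0246,2.2542,-2.0133,7.2172,-0.0140
11,-0.6691,0.8073,-0.9573,1.0410,1.1299,-6.7238,0.9573,-3.0996,6.7628,1.3708,-0.4546,-0.0056,0.8505,28.0161,2.5914,-1.3281,7.1893,0.0108
12,-0.7685,0.8192,-0.9989,1.1382,1.1584,-6.5453,0.6169,-2.5545,6.2478,2.2669,-0.4491,-0.0415,0.8131,29.1386,2.9418,-1.0844,6.9966,-1.0594
13,-0.8662,0.8242,-1.0442,1.2290,1.1758,-6.4381,0.0900,-3.1472,5.8418,0.7282,-0.4437,-0.0755,0.7751,28.8705,3.6904,-0.3923,6.6302,-0.8427
14,-0.9610,0.8238,-1.0850,1.3140,1.1966,-6.2207,-0.1757,-2.4449,5.5290,1.7583,-0.4384,-0.1077,0.7366,29.2682,4.3126,-0.1793,6.1989,-1.8082
15,-1.0534,0.8174,-1.1267,1.3941,1.2076,-6.0706,-0.6463,-2.8690,5.1692,0.2477,-0.4331,-0.1380,0.6982,28.4932,5.1337,0.4143,5.7405,-1.4473
16,-1.1426,0.8066,-1.1629,1.4703,1.2213,-5.8371,-0.8398,-2.1107,4.9975,1.2571,-0.4279,-0.1666,0.6599,28.5704,5.8142,0.5607,5.2581,-2.2668
17,-1.2290,0.7908,-1.1979,1.5424,1.2268,-5.6603,-1.2354,-2.3783,4.6541,-0.1092,-0.4227,-0.1932,0.6220,27.6474,6.5383,1.0227,4.8372,-1.8588
18,-1.3121,0.7715,-1.2270,1.6115,1.2340,-5.4303,-1.3671,-1.6490,4.5522,0.7696,-0.4176,-0.2182,0.5845,27.5428,7.1682,1.1011,4.4035,-2.5166
19,-1.3922,0.7486,-1.2537,1.6770,1.2349,-5.2452,-1.6677,-1.7701,4.2139,-0.3337,-0.4125,-0.2415,0.5477,26.6363,7.7366,1.4249,4.0761,-2.1560
20,-1.4693,0.7231,-1.2748,1.7396,1.2364,-5.0339,-1.7524,-1.1495,4.1154,0.3074,-0.4075,-0.2632,0.5116,26.3767,8.2625,1.4523,3.7449,-2.6309
21,-1.5435,0.6952,-1.2928,1.7985,1.2332,-4.8566,-1.9558,-1.1635,3.7810,-0.5049,-0.4026,-0.2835,0.4763,25.5446,8.6794,1.6527,3.5319,-2.3594
22,-1.6150,0.6657,-1.3060,1.8545,1.2300,-4.6701,-1.9955,-0.6578,3.6565,-0.0525,-0.3978,-0.3025,0.4418,25.1782,9.0812,1.6342,3.3206,-2.6984
23,-1.6838,0.6348,-1.3160,1.9066,1.2240,-4.5099,-2.1130,-0.6187,3.3264,-0.6244,-0.3932,-0.3201,0.4081,24.4204,9.3673,1.7377,3.2209,-2.5124
24,-1.7503,0.6031,-1.3222,1.9554,1.2172,-4.3493,-2.1129,-0.2348,3.1627,-0.3334,-0.3886,-0.3366,0.3754,23.9799,9.6439,1.6859,3.1266,-2.7431
25,-1.8145,0.5710,-1.3255,2.0002,1.2086,-4.2088,-2.1573,-0.1781,2.8409,-0.7136,-0.3842,-0.3520,0.3436,23.2971,9.8193,1.7161,3.1270,-2.6284
26,-1.8766,0.5390,-1.3260,2.0414,1.1995,-4.0717,-2.1233,0.0810,2.6342,-0.5635,-0.3798,-0.3664,0.3126,22.8179,9.9815,1.6483,3.1389,-2.7706
27,-1.9367,0.5071,-1.3248,2.0784,1.1883,-3.9488,-2.1131,0.1057,2.3107,-0.8440,-0.3756,-0.3797,0.2825,22.2001,10.0629,1.6547,3.2290,-2.6933
28,-1.9951,0.4760,-1.3217,2.1115,1.1770,-3.8280,-2.0369,0.3092,2.1019,-0.6728,-0.3715,-0.3922,0.2533,21.7633,10.1382,1.5670,3.3220,-2.8313
29,-2.0517,0.4458,-1.3170,2.1407,1.1653,-3.7176,-1.9770,0.3307,1.8055,-0.8266,-0.3674,-0.4038,0.2249,21.2354,10.1465,1.5201,3.4780,-2.7967
30,-2.1066,0.4169,-1.3111,2.1661,1.1538,-3.6083,-1.8744,0.4586,1.5893,-0.7063,-0.3634,-0.4146,0.1974,20.8308,10.1415,1.4096,3.6404,-2.8883
31,-2.1600,0.3895,-1.3042,2.1879,1.1423,-3.5046,-1.7791,0.4703,1.3243,-0.7776,-0.3594,-0.4247,0.1706,20.3861,10.0860,1.3215,3.8474,-2.8731
32,-2.2118,0.3637,-1.2966,2.2062,1.1313,-3.4005,-1.6573,0.5448,1.1174,-0.6851,-0.3554,-0.4340,0.1446,20.0242,10.0133,1.1903,4.0605,-2.9284
33,-2.2620,0.3397,-1.2885,2.2212,1.1206,-3.2982,-1.5397,0.5466,0.8887,-0.7061,-0.3514,-0.4425,0.1193,,,,,
# final θ (rad): -2.2620 0.3397 -1.2885 2.2212 1.1206


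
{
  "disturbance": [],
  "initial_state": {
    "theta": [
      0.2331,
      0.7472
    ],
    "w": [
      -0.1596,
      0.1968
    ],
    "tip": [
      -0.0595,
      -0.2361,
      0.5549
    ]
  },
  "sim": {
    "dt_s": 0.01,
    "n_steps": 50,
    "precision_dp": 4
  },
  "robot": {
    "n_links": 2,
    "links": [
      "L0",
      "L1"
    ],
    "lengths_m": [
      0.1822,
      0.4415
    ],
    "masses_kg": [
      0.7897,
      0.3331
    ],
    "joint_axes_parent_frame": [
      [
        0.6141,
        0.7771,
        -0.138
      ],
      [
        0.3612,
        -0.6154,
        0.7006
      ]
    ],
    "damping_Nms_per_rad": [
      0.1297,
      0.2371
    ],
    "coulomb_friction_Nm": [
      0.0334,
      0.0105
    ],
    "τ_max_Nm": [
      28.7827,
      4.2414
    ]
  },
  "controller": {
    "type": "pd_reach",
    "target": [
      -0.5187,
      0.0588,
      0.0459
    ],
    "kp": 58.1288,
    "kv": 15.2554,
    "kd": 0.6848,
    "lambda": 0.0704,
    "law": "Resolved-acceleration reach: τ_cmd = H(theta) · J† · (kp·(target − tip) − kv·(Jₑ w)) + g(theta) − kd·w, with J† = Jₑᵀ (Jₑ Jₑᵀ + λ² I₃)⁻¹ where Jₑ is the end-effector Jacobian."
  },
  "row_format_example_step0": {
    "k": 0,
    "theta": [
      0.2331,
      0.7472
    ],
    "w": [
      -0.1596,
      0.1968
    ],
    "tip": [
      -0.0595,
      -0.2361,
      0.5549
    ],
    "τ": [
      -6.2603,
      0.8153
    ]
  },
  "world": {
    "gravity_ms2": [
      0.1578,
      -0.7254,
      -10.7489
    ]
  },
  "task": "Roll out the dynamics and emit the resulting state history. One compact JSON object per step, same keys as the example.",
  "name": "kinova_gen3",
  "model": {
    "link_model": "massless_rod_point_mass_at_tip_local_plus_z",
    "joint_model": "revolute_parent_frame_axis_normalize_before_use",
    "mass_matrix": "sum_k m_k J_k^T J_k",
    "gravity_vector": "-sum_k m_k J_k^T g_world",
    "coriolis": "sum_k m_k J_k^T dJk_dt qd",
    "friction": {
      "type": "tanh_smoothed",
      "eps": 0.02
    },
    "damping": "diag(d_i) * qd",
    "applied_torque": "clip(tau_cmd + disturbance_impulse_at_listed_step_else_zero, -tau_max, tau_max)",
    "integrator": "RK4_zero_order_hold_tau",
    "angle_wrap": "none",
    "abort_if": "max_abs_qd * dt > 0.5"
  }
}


{"k":1,"theta":[0.2291,0.7518],"w":[-0.645,0.7175],"tip":[-0.0618,-0.2357,0.5546],"\u03c4":[-5.1243,0.2534]}
{"k":2,"theta":[0.2207,0.7605],"w":[-1.0222,1.0107],"tip":[-0.0665,-0.2349,0.5539],"\u03c4":[-4.2245,-0.0711]}
{"k":3,"theta":[0.209,0.7714],"w":[-1.319,1.1673],"tip":[-0.0728,-0.2334,0.5532],"\u03c4":[-3.5059,-0.2538]}
{"k":4,"theta":[0.1947,0.7834],"w":[-1.5543,1.2418],"tip":[-0.0803,-0.2314,0.5524],"\u03c4":[-2.9274,-0.3531]}
{"k":5,"theta":[0.1782,0.796],"w":[-1.7418,1.2673],"tip":[-0.0886,-0.2288,0.5515],"\u03c4":[-2.4578,-0.4039]}
{"k":6,"theta":[0.16,0.8086],"w":[-1.8918,1.2636],"tip":[-0.0975,-0.2258,0.5506],"\u03c4":[-2.0727,-0.4272]}
{"k":7,"theta":[0.1405,0.8211],"w":[-2.0122,1.2427],"tip":[-0.1069,-0.2224,0.5496],"\u03c4":[-1.7535,-0.4355]}
{"k":8,"theta":[0.1199,0.8334],"w":[-2.1089,1.2118],"tip":[-0.1166,-0.2186,0.5484],"\u03c4":[-1.4854,-0.436]}
{"k":9,"theta":[0.0985,0.8453],"w":[-2.1868,1.1752],"tip":[-0.1265,-0.2145,0.5472],"\u03c4":[-1.2571,-0.4327]}
{"k":10,"theta":[0.0763,0.8569],"w":[-2.2496,1.1355],"tip":[-0.1365,-0.2102,0.5458],"\u03c4":[-1.0597,-0.4279]}
{"k":11,"theta":[0.0535,0.868],"w":[-2.3,1.0942],"tip":[-0.1466,-0.2057,0.5442],"\u03c4":[-0.8864,-0.4227]}
{"k":12,"theta":[0.0303,0.8788],"w":[-2.3404,1.0522],"tip":[-0.1568,-0.2011,0.5425],"\u03c4":[-0.7316,-0.4176]}
{"k":13,"theta":[0.0068,0.8891],"w":[-2.3725,1.01],"tip":[-0.167,-0.1963,0.5406],"\u03c4":[-0.5914,-0.4128]}
{"k":14,"theta":[-0.0171,0.899],"w":[-2.3976,0.9679],"tip":[-0.1772,-0.1914,0.5386],"\u03c4":[-0.4625,-0.4084]}
{"k":15,"theta":[-0.0411,0.9084],"w":[-2.4169,0.926],"tip":[-0.1873,-0.1865,0.5363],"\u03c4":[-0.3425,-0.4041]}
{"k":16,"theta":[-0.0654,0.9175],"w":[-2.4311,0.8846],"tip":[-0.1974,-0.1815,0.5338],"\u03c4":[-0.2294,-0.3998]}
{"k":17,"theta":[-0.0897,0.9261],"w":[-2.4411,0.8436],"tip":[-0.2074,-0.1764,0.5312],"\u03c4":[-0.1219,-0.3955]}
{"k":18,"theta":[-0.1142,0.9343],"w":[-2.4472,0.8031],"tip":[-0.2173,-0.1713,0.5284],"\u03c4":[-0.0187,-0.391]}
{"k":19,"theta":[-0.1386,0.9422],"w":[-2.4499,0.7631],"tip":[-0.2272,-0.1662,0.5254],"\u03c4":[0.0809,-0.3862]}
{"k":20,"theta":[-0.1631,0.9496],"w":[-2.4495,0.7238],"tip":[-0.2369,-0.1611,0.5222],"\u03c4":[0.1776,-0.381]}
{"k":21,"theta":[-0.1876,0.9566],"w":[-2.4464,0.6851],"tip":[-0.2465,-0.1559,0.5189],"\u03c4":[0.2718,-0.3753]}
{"k":22,"theta":[-0.212,0.9633],"w":[-2.4408,0.6471],"tip":[-0.256,-0.1508,0.5153],"\u03c4":[0.3639,-0.3692]}
{"k":23,"theta":[-0.2364,0.9696],"w":[-2.4328,0.6098],"tip":[-0.2654,-0.1457,0.5116],"\u03c4":[0.4541,-0.3626]}
{"k":24,"theta":[-0.2607,0.9755],"w":[-2.4226,0.5733],"tip":[-0.2746,-0.1407,0.5078],"\u03c4":[0.5426,-0.3554]}
{"k":25,"theta":[-0.2848,0.981],"w":[-2.4104,0.5377],"tip":[-0.2837,-0.1356,0.5037],"\u03c4":[0.6294,-0.3478]}
{"k":26,"theta":[-0.3089,0.9862],"w":[-2.3963,0.5028],"tip":[-0.2927,-0.1306,0.4995],"\u03c4":[0.7148,-0.3397]}
{"k":27,"theta":[-0.3327,0.9911],"w":[-2.3804,0.4689],"tip":[-0.3015,-0.1257,0.4952],"\u03c4":[0.7987,-0.3311]}
{"k":28,"theta":[-0.3564,0.9956],"w":[-2.3629,0.4359],"tip":[-0.3102,-0.1208,0.4907],"\u03c4":[0.881,-0.3221]}
{"k":29,"theta":[-0.38,0.9998],"w":[-2.3437,0.4039],"tip":[-0.3187,-0.1159,0.4861],"\u03c4":[0.9619,-0.3127]}
{"k":30,"theta":[-0.4033,1.0037],"w":[-2.3231,0.3729],"tip":[-0.3271,-0.1112,0.4814],"\u03c4":[1.0413,-0.3029]}
{"k":31,"theta":[-0.4264,1.0073],"w":[-2.301,0.3429],"tip":[-0.3353,-0.1065,0.4766],"\u03c4":[1.1191,-0.2928]}
{"k":32,"theta":[-0.4493,1.0106],"w":[-2.2777,0.314],"tip":[-0.3433,-0.1018,0.4716],"\u03c4":[1.1954,-0.2824]}
{"k":33,"theta":[-0.472,1.0136],"w":[-2.2532,0.286],"tip":[-0.3512,-0.0972,0.4665],"\u03c4":[1.2701,-0.2718]}
{"k":34,"theta":[-0.4944,1.0163],"w":[-2.2275,0.2592],"tip":[-0.3589,-0.0928,0.4613],"\u03c4":[1.3431,-0.2609]}
{"k":35,"theta":[-0.5165,1.0188],"w":[-2.2008,0.2334],"tip":[-0.3664,-0.0884,0.456],"\u03c4":[1.4144,-0.2499]}
{"k":36,"theta":[-0.5384,1.021],"w":[-2.1731,0.2087],"tip":[-0.3738,-0.084,0.4507],"\u03c4":[1.4841,-0.2387]}
{"k":37,"theta":[-0.5599,1.0229],"w":[-2.1446,0.1851],"tip":[-0.381,-0.0798,0.4452],"\u03c4":[1.552,-0.2274]}
{"k":38,"theta":[-0.5812,1.0247],"w":[-2.1153,0.1625],"tip":[-0.388,-0.0757,0.4397],"\u03c4":[1.6181,-0.216]}
{"k":39,"theta":[-0.6022,1.0262],"w":[-2.0852,0.1409],"tip":[-0.3948,-0.0716,0.4342],"\u03c4":[1.6825,-0.2046]}
{"k":40,"theta":[-0.6229,1.0275],"w":[-2.0546,0.1204],"tip":[-0.4015,-0.0677,0.4285],"\u03c4":[1.7451,-0.1932]}
{"k":41,"theta":[-0.6433,1.0286],"w":[-2.0233,0.101],"tip":[-0.408,-0.0638,0.4228],"\u03c4":[1.8058,-0.1818]}
{"k":42,"theta":[-0.6634,1.0295],"w":[-1.9915,0.0825],"tip":[-0.4144,-0.06,0.4171],"\u03c4":[1.8648,-0.1704]}
{"k":43,"theta":[-0.6831,1.0302],"w":[-1.9594,0.065],"tip":[-0.4205,-0.0564,0.4114],"\u03c4":[1.9219,-0.1591]}
{"k":44,"theta":[-0.7026,1.0308],"w":[-1.9268,0.0485],"tip":[-0.4265,-0.0528,0.4056],"\u03c4":[1.9773,-0.1479]}
{"k":45,"theta":[-0.7217,1.0312],"w":[-1.894,0.033],"tip":[-0.4323,-0.0493,0.3998],"\u03c4":[2.0308,-0.1369]}
{"k":46,"theta":[-0.7404,1.0315],"w":[-1.8611,0.0188],"tip":[-0.438,-0.046,0.394],"\u03c4":[2.0826,-0.1264]}
{"k":47,"theta":[-0.7589,1.0316],"w":[-1.8281,0.0063],"tip":[-0.4435,-0.0427,0.3882],"\u03c4":[2.1327,-0.117]}
{"k":48,"theta":[-0.777,1.0316],"w":[-1.7952,-0.0043],"tip":[-0.4488,-0.0395,0.3823],"\u03c4":[2.1812,-0.109]}
{"k":49,"theta":[-0.7948,1.0315],"w":[-1.7623,-0.0135],"tip":[-0.4539,-0.0365,0.3765],"\u03c4":[2.2279,-0.1016]}
{"k":50,"theta":[-0.8122,1.0313],"w":[-1.7294,-0.0223],"tip":[-0.4589,-0.0335,0.3707]}


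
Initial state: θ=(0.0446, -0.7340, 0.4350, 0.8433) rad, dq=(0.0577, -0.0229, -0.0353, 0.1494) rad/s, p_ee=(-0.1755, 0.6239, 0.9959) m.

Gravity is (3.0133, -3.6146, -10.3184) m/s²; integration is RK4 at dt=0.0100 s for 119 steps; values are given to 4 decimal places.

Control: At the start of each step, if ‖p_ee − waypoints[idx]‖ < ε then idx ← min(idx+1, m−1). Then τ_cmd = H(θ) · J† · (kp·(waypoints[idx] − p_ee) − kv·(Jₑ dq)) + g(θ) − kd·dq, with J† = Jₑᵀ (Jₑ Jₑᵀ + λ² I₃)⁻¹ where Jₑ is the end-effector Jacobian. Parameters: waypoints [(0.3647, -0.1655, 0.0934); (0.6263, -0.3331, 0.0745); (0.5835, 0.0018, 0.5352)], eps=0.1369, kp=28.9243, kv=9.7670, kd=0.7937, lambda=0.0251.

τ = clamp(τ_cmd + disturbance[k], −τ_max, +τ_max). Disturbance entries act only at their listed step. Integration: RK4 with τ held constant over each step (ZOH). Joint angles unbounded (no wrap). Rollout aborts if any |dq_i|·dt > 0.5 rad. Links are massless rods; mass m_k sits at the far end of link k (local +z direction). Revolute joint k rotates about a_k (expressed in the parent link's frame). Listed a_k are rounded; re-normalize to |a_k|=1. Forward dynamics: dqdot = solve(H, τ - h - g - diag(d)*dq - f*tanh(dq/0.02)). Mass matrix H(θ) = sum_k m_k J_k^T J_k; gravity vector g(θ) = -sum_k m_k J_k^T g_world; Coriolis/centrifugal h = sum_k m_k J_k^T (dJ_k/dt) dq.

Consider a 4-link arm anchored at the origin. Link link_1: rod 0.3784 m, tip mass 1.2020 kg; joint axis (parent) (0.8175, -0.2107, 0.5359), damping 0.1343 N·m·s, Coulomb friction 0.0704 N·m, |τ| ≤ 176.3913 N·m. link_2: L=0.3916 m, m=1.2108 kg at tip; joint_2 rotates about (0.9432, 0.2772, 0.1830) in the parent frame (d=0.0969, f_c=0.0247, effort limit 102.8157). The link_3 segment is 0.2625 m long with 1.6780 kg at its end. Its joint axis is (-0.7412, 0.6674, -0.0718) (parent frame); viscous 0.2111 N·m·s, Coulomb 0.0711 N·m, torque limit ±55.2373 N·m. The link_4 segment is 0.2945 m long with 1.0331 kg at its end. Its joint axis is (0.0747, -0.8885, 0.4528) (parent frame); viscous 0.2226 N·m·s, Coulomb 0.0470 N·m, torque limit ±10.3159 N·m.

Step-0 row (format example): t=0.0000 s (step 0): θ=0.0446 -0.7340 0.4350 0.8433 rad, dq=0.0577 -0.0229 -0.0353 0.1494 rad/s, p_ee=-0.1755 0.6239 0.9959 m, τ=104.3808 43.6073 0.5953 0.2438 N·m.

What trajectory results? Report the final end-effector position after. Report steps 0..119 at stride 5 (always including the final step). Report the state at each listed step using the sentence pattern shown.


t=0.0500 s (step 5): θ=0.1616 -0.7930 0.6309 0.8511 rad, dq=3.9821 -2.0703 5.9842 -1.0629 rad/s, p_ee=-0.1615 0.5986 0.9732 m, τ=53.8084 25.7269 -4.7669 0.6877 N·m.
t=0.1000 s (step 10): θ=0.3929 -0.9174 0.9318 0.7481 rad, dq=4.9594 -2.7481 5.7094 -2.4809 rad/s, p_ee=-0.1278 0.5321 0.9201 m, τ=4.7188 8.1560 -3.9241 0.8803 N·m.
t=0.1500 s (step 15): θ=0.6386 -1.0574 1.1924 0.6410 rad, dq=4.7920 -2.7991 4.7369 -1.6923 rad/s, p_ee=-0.0910 0.4358 0.8533 m, τ=-19.0281 -0.1562 -4.8854 0.4076 N·m.
t=0.2000 s (step 20): θ=0.8677 -1.1939 1.4088 0.5778 rad, dq=4.3560 -2.6420 3.9647 -0.8857 rad/s, p_ee=-0.0523 0.3344 0.7855 m, τ=-26.4183 -2.8799 -6.9033 0.5884 N·m.
t=0.2500 s (step 25): θ=1.0737 -1.3205 1.5926 0.5469 rad, dq=3.8827 -2.4160 3.4227 -0.3916 rad/s, p_ee=-0.0094 0.2413 0.7208 m, τ=-27.3579 -3.3641 -8.8376 1.1092 N·m.
t=0.3000 s (step 30): θ=1.2564 -1.4353 1.7539 0.5353 rad, dq=3.4315 -2.1712 3.0560 -0.0948 rad/s, p_ee=0.0372 0.1604 0.6593 m, τ=-26.1116 -2.7603 -10.4076 1.6662 N·m.
t=0.3500 s (step 35): θ=1.4167 -1.5362 1.9001 0.5345 rad, dq=2.9724 -1.8382 2.8062 0.0188 rad/s, p_ee=0.0856 0.0916 0.6002 m, τ=-24.7101 -1.5178 -11.8265 2.2250 N·m.
t=0.4000 s (step 40): θ=1.5521 -1.6158 2.0359 0.5348 rad, dq=2.4256 -1.3158 2.6331 -0.0250 rad/s, p_ee=0.1333 0.0334 0.5432 m, τ=-24.0883 -0.4361 -13.2700 2.7275 N·m.
t=0.4500 s (step 45): θ=1.6583 -1.6668 2.1626 0.5294 rad, dq=1.8205 -0.7365 2.4224 -0.2097 rad/s, p_ee=0.1767 -0.0147 0.4881 m, τ=-23.8247 -0.2963 -14.3219 3.1317 N·m.
t=0.5000 s (step 50): θ=1.7351 -1.6924 2.2769 0.5145 rad, dq=1.2641 -0.3257 2.1420 -0.3689 rad/s, p_ee=0.2134 -0.0533 0.4358 m, τ=-23.3879 -0.8026 -14.7259 3.3433 N·m.
t=0.5500 s (step 55): θ=1.7865 -1.7035 2.3764 0.4949 rad, dq=0.8074 -0.1551 1.8418 -0.3941 rad/s, p_ee=0.2426 -0.0831 0.3876 m, τ=-22.8576 -1.4147 -14.6629 3.3497 N·m.
t=0.6000 s (step 60): θ=1.8173 -1.7111 2.4613 0.4766 rad, dq=0.4330 -0.1711 1.5592 -0.3258 rad/s, p_ee=0.2653 -0.1059 0.3446 m, τ=-22.5340 -1.9347 -14.3951 3.2519 N·m.
t=0.6500 s (step 65): θ=1.8304 -1.7227 2.5330 0.4631 rad, dq=0.0934 -0.3086 1.3126 -0.2115 rad/s, p_ee=0.2828 -0.1237 0.3075 m, τ=-22.5538 -2.4177 -14.0656 3.1189 N·m.
t=0.7000 s (step 70): θ=1.8269 -1.7439 2.5932 0.4562 rad, dq=-0.2272 -0.5595 1.1033 -0.0552 rad/s, p_ee=0.2967 -0.1385 0.2763 m, τ=-22.1174 -2.7469 -13.5187 2.9640 N·m.
t=0.7500 s (step 75): θ=1.8098 -1.7803 2.6436 0.4574 rad, dq=-0.4083 -0.9077 0.9109 0.1029 rad/s, p_ee=0.3081 -0.1520 0.2507 m, τ=-17.4658 -1.5220 -12.0353 2.8499 N·m.
t=0.8000 s (step 80): θ=1.7950 -1.8331 2.6843 0.4665 rad, dq=-0.0857 -1.1502 0.7141 0.2318 rad/s, p_ee=0.3181 -0.1655 0.2303 m, τ=-9.9219 1.8803 -10.1281 2.7797 N·m.
t=0.8500 s (step 85): θ=1.8108 -1.9030 2.7117 0.4710 rad, dq=0.8127 -1.9265 0.3388 -0.1299 rad/s, p_ee=0.3302 -0.1800 0.2129 m, τ=-8.7861 -1.7310 -8.6695 1.6362 N·m.
t=0.9000 s (step 90): θ=1.8726 -2.0144 2.7230 0.4600 rad, dq=1.5909 -2.4059 0.1427 -0.2933 rad/s, p_ee=0.3507 -0.1982 0.1951 m, τ=-11.1758 0.0314 -9.7885 2.2090 N·m.
t=0.9500 s (step 95): θ=1.9625 -2.1356 2.7279 0.4430 rad, dq=1.9414 -2.4002 0.0625 -0.3776 rad/s, p_ee=0.3739 -0.2156 0.1761 m, τ=-13.6086 -0.1029 -10.9110 2.4896 N·m.
t=1.0000 s (step 100): θ=2.0615 -2.2528 2.7297 0.4234 rad, dq=1.9792 -2.2887 0.0141 -0.3929 rad/s, p_ee=0.3970 -0.2300 0.1566 m, τ=-14.4635 -0.5820 -11.6075 2.5991 N·m.
t=1.0500 s (step 105): θ=2.1574 -2.3651 2.7294 0.4049 rad, dq=1.8389 -2.2130 -0.0255 -0.3361 rad/s, p_ee=0.4187 -0.2410 0.1379 m, τ=-14.0717 -0.9308 -11.9241 2.6004 N·m.
t=1.1000 s (step 110): θ=2.2442 -2.4751 2.7268 0.3900 rad, dq=1.6239 -2.1934 -0.0813 -0.2603 rad/s, p_ee=0.4385 -0.2495 0.1211 m, τ=-12.9414 -1.0020 -11.9218 2.5643 N·m.
t=1.1500 s (step 115): θ=2.3197 -2.5850 2.7210 0.3789 rad, dq=1.3946 -2.2062 -0.1502 -0.1796 rad/s, p_ee=0.4565 -0.2565 0.1070 m, τ=-11.4897 -0.8294 -11.6959 2.5036 N·m.
t=1.1900 s (step 119): θ=2.3720 -2.6736 2.7139 0.3730 rad, dq=1.2204 -2.2208 -0.2064 -0.1162 rad/s, p_ee=0.4696 -0.2616 0.0979 m.
final p_ee position (m): 0.4696 -0.2616 0.0979
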